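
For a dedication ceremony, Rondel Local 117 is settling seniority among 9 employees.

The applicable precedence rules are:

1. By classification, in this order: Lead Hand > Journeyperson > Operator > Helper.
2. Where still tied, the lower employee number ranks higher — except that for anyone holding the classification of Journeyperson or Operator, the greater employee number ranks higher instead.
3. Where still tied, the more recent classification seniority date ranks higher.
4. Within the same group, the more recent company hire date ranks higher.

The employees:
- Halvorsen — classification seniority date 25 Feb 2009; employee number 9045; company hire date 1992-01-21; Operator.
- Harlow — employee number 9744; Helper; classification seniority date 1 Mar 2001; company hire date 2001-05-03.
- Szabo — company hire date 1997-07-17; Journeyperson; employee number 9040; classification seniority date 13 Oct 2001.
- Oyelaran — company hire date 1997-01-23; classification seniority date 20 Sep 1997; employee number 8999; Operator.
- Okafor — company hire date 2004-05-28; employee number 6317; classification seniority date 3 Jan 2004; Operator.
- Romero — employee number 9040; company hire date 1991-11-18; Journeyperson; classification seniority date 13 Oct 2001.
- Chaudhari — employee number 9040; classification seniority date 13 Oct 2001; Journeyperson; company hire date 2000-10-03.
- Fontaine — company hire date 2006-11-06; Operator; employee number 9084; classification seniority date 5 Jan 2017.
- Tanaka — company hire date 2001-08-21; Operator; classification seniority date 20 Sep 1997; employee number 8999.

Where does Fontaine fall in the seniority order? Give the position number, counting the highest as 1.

By classification: Chaudhari, Szabo and Romero (Journeyperson); then Fontaine, Halvorsen, Tanaka, Oyelaran and Okafor (Operator); then Harlow (Helper).
Chaudhari, Szabo and Romero all have employee number 9040, so the next rule applies.
Chaudhari, Szabo and Romero all have classification seniority date 13 Oct 2001, so the next rule applies.
Among Chaudhari, Szabo and Romero, by company hire date (later first): Chaudhari (2000-10-03) before Szabo (1997-07-17) before Romero (1991-11-18).
Among Fontaine, Halvorsen, Tanaka, Oyelaran and Okafor, by employee number (higher first) (reversed rule for this group): Fontaine (9084) before Halvorsen (9045) before Tanaka and Oyelaran (8999) before Okafor (6317).
Tanaka and Oyelaran both have classification seniority date 20 Sep 1997, so the next rule applies.
Among Tanaka and Oyelaran, by company hire date (later first): Tanaka (2001-08-21) before Oyelaran (1997-01-23).
Order: Chaudhari, Szabo, Romero, Fontaine, Halvorsen, Tanaka, Oyelaran, Okafor, Harlow. So position 4.

4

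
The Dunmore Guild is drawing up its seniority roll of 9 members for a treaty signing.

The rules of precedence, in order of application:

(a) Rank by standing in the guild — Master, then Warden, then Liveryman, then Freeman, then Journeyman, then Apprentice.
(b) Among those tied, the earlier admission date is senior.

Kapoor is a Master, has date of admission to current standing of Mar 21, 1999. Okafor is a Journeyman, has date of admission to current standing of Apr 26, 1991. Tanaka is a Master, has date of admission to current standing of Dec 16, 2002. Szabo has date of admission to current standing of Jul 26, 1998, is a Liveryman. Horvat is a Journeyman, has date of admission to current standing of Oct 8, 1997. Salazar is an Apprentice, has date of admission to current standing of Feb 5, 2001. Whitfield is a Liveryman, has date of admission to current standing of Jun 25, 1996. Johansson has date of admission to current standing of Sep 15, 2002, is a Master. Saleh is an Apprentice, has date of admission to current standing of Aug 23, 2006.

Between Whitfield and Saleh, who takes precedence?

By standing in the guild: Kapoor, Johansson and Tanaka (Master); then Whitfield and Szabo (Liveryman); then Okafor and Horvat (Journeyman); then Salazar and Saleh (Apprentice).
Among Kapoor, Johansson and Tanaka, by date of admission to current standing (earlier first): Kapoor (Mar 21, 1999) before Johansson (Sep 15, 2002) before Tanaka (Dec 16, 2002).
Among Whitfield and Szabo, by date of admission to current standing (earlier first): Whitfield (Jun 25, 1996) before Szabo (Jul 26, 1998).
Among Okafor and Horvat, by date of admission to current standing (earlier first): Okafor (Apr 26, 1991) before Horvat (Oct 8, 1997).
Among Salazar and Saleh, by date of admission to current standing (earlier first): Salazar (Feb 5, 2001) before Saleh (Aug 23, 2006).
So Whitfield takes precedence.

Whitfield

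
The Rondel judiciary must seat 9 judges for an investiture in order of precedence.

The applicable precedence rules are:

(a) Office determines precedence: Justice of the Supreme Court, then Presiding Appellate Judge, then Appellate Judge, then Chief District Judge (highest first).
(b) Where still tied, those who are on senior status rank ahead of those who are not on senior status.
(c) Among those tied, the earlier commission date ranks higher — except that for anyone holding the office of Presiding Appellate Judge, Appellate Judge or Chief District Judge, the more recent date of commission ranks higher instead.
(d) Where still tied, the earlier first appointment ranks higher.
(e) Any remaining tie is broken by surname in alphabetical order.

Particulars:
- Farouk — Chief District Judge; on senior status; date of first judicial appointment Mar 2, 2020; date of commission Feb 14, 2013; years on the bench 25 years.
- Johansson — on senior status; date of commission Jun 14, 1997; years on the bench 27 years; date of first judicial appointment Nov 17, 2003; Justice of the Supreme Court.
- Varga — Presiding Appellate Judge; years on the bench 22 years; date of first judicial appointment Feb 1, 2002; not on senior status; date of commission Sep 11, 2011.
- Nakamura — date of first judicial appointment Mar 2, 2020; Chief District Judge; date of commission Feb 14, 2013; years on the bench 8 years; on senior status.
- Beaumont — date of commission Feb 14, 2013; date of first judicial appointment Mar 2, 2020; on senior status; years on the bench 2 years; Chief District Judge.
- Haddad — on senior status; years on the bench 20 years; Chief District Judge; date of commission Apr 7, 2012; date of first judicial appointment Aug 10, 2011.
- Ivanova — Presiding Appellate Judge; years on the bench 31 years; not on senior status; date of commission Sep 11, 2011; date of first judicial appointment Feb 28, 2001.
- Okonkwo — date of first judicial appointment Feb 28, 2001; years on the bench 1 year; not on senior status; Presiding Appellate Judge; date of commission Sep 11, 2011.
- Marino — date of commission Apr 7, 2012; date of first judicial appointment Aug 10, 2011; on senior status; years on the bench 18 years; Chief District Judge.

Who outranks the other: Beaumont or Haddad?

Beaumont

By office: Johansson (Justice of the Supreme Court); then Ivanova, Okonkwo and Varga (Presiding Appellate Judge); then Beaumont, Farouk, Nakamura, Haddad and Marino (Chief District Judge).
Ivanova, Okonkwo and Varga are each not on senior status, so the next rule applies.
Ivanova, Okonkwo and Varga all have date of commission Sep 11, 2011, so the next rule applies.
Among Ivanova, Okonkwo and Varga, by date of first judicial appointment (earlier first): Ivanova and Okonkwo (Feb 28, 2001) before Varga (Feb 1, 2002).
Among Ivanova and Okonkwo, alphabetically by surname: Ivanova before Okonkwo.
Beaumont, Farouk, Nakamura, Haddad and Marino are each on senior status, so the next rule applies.
Among Beaumont, Farouk, Nakamura, Haddad and Marino, by date of commission (later first) (reversed rule for this group): Beaumont, Farouk and Nakamura (Feb 14, 2013) before Haddad and Marino (Apr 7, 2012).
Beaumont, Farouk and Nakamura all have date of first judicial appointment Mar 2, 2020, so the next rule applies.
Among Beaumont, Farouk and Nakamura, alphabetically by surname: Beaumont before Farouk before Nakamura.
Haddad and Marino both have date of first judicial appointment Aug 10, 2011, so the next rule applies.
Among Haddad and Marino, alphabetically by surname: Haddad before Marino.
So Beaumont takes precedence.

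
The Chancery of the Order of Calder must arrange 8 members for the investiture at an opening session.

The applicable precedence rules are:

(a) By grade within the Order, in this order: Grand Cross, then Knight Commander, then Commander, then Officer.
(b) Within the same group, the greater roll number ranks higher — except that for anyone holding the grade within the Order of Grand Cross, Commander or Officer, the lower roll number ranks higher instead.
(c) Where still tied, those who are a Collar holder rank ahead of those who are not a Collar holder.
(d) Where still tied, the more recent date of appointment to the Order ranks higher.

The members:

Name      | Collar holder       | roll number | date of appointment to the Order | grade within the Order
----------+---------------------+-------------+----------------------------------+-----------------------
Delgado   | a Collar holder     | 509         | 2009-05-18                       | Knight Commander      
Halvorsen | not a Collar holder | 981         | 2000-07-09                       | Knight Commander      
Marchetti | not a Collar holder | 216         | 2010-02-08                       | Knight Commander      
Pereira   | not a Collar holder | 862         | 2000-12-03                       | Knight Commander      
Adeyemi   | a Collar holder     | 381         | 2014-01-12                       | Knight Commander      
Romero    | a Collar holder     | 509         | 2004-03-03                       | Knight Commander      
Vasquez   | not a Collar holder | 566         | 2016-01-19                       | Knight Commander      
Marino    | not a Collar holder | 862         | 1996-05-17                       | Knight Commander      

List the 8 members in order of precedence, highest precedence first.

Halvorsen, Pereira, Marino, Vasquez, Delgado, Romero, Adeyemi, Marchetti

By grade within the Order: Halvorsen, Pereira, Marino, Vasquez, Delgado, Romero, Adeyemi and Marchetti (Knight Commander).
Among Halvorsen, Pereira, Marino, Vasquez, Delgado, Romero, Adeyemi and Marchetti, by roll number (higher first): Halvorsen (981) before Pereira and Marino (862) before Vasquez (566) before Delgado and Romero (509) before Adeyemi (381) before Marchetti (216).
Pereira and Marino are each not a Collar holder, so the next rule applies.
Among Pereira and Marino, by date of appointment to the Order (later first): Pereira (2000-12-03) before Marino (1996-05-17).
Delgado and Romero are each a Collar holder, so the next rule applies.
Among Delgado and Romero, by date of appointment to the Order (later first): Delgado (2009-05-18) before Romero (2004-03-03).
Full order: Halvorsen, Pereira, Marino, Vasquez, Delgado, Romero, Adeyemi, Marchetti.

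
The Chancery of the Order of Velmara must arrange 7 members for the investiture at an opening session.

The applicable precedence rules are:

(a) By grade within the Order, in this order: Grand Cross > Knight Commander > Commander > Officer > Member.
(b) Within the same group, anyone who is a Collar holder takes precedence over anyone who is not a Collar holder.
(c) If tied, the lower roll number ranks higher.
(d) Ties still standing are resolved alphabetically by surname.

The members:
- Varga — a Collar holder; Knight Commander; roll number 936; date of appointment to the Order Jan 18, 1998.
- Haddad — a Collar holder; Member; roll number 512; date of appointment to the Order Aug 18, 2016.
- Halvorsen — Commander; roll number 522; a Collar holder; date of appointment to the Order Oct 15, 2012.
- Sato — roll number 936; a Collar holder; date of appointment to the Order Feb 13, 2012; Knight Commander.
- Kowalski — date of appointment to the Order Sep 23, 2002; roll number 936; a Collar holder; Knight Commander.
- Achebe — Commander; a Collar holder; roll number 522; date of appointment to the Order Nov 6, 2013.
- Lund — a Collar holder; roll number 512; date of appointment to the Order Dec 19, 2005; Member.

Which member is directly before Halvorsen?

By grade within the Order: Kowalski, Sato and Varga (Knight Commander); then Achebe and Halvorsen (Commander); then Haddad and Lund (Member).
Kowalski, Sato and Varga are each a Collar holder, so the next rule applies.
Kowalski, Sato and Varga all have roll number 936, so the next rule applies.
Among Kowalski, Sato and Varga, alphabetically by surname: Kowalski before Sato before Varga.
Achebe and Halvorsen are each a Collar holder, so the next rule applies.
Achebe and Halvorsen both have roll number 522, so the next rule applies.
Among Achebe and Halvorsen, alphabetically by surname: Achebe before Halvorsen.
Haddad and Lund are each a Collar holder, so the next rule applies.
Haddad and Lund both have roll number 512, so the next rule applies.
Among Haddad and Lund, alphabetically by surname: Haddad before Lund.
Order: Kowalski, Sato, Varga, Achebe, Halvorsen, Haddad, Lund.

Achebe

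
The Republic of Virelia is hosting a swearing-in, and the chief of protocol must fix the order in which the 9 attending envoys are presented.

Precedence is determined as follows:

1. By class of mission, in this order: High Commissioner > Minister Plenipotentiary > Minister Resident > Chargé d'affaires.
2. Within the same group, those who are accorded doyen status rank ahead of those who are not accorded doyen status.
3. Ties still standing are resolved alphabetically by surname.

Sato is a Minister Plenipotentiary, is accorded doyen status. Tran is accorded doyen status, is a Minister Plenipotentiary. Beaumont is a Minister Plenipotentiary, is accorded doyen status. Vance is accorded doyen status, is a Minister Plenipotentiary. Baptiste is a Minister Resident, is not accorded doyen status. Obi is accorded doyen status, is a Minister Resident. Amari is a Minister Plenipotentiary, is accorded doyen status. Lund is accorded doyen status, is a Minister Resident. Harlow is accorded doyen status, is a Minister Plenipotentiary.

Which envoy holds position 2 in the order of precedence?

Beaumont

By class of mission: Amari, Beaumont, Harlow, Sato, Tran and Vance (Minister Plenipotentiary); then Lund, Obi and Baptiste (Minister Resident).
Amari, Beaumont, Harlow, Sato, Tran and Vance are each accorded doyen status, so the next rule applies.
Among Amari, Beaumont, Harlow, Sato, Tran and Vance, alphabetically by surname: Amari before Beaumont before Harlow before Sato before Tran before Vance.
Among Lund, Obi and Baptiste, accorded doyen status before not accorded doyen status: Lund and Obi (accorded doyen status) before Baptiste (not accorded doyen status).
Among Lund and Obi, alphabetically by surname: Lund before Obi.
Order: Amari, Beaumont, Harlow, Sato, Tran, Vance, Lund, Obi, Baptiste.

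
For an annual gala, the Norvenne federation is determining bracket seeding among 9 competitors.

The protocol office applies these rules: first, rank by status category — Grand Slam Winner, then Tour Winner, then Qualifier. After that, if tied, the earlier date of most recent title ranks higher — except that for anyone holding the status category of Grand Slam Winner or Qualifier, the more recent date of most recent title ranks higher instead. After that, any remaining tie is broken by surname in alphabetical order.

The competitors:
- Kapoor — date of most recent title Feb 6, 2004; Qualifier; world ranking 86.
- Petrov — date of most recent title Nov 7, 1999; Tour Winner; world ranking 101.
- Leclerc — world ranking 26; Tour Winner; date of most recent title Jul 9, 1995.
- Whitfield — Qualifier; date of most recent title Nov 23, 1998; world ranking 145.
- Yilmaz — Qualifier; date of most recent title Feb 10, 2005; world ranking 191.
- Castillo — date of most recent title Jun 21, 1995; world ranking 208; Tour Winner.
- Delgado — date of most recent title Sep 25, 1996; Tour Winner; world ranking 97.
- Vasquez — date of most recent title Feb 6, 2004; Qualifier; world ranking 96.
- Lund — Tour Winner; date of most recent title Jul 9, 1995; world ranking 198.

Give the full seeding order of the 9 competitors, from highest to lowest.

By status category: Castillo, Leclerc, Lund, Delgado and Petrov (Tour Winner); then Yilmaz, Kapoor, Vasquez and Whitfield (Qualifier).
Among Castillo, Leclerc, Lund, Delgado and Petrov, by date of most recent title (earlier first): Castillo (Jun 21, 1995) before Leclerc and Lund (Jul 9, 1995) before Delgado (Sep 25, 1996) before Petrov (Nov 7, 1999).
Among Leclerc and Lund, alphabetically by surname: Leclerc before Lund.
Among Yilmaz, Kapoor, Vasquez and Whitfield, by date of most recent title (later first) (reversed rule for this group): Yilmaz (Feb 10, 2005) before Kapoor and Vasquez (Feb 6, 2004) before Whitfield (Nov 23, 1998).
Among Kapoor and Vasquez, alphabetically by surname: Kapoor before Vasquez.
Full order: Castillo, Leclerc, Lund, Delgado, Petrov, Yilmaz, Kapoor, Vasquez, Whitfield.

Castillo, Leclerc, Lund, Delgado, Petrov, Yilmaz, Kapoor, Vasquez, Whitfield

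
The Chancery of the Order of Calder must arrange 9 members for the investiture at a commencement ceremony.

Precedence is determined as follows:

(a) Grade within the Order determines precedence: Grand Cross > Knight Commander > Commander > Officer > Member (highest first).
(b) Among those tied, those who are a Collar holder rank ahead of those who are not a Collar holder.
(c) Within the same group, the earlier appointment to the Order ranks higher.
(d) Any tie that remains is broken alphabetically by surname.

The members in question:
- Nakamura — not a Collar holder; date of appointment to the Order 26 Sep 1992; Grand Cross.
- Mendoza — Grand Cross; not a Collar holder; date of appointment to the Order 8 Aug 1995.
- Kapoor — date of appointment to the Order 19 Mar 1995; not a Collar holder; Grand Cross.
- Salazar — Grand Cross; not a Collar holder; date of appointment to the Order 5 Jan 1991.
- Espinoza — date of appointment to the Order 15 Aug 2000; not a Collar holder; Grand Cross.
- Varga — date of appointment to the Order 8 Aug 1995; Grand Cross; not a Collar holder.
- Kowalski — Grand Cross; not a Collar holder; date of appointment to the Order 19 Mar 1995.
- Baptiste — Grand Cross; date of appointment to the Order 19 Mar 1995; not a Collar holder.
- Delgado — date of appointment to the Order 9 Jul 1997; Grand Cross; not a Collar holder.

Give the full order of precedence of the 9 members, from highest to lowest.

Salazar, Nakamura, Baptiste, Kapoor, Kowalski, Mendoza, Varga, Delgado, Espinoza

By grade within the Order: Salazar, Nakamura, Baptiste, Kapoor, Kowalski, Mendoza, Varga, Delgado and Espinoza (Grand Cross).
Salazar, Nakamura, Baptiste, Kapoor, Kowalski, Mendoza, Varga, Delgado and Espinoza are each not a Collar holder, so the next rule applies.
Among Salazar, Nakamura, Baptiste, Kapoor, Kowalski, Mendoza, Varga, Delgado and Espinoza, by date of appointment to the Order (earlier first): Salazar (5 Jan 1991) before Nakamura (26 Sep 1992) before Baptiste, Kapoor and Kowalski (19 Mar 1995) before Mendoza and Varga (8 Aug 1995) before Delgado (9 Jul 1997) before Espinoza (15 Aug 2000).
Among Baptiste, Kapoor and Kowalski, alphabetically by surname: Baptiste before Kapoor before Kowalski.
Among Mendoza and Varga, alphabetically by surname: Mendoza before Varga.
Full order: Salazar, Nakamura, Baptiste, Kapoor, Kowalski, Mendoza, Varga, Delgado, Espinoza.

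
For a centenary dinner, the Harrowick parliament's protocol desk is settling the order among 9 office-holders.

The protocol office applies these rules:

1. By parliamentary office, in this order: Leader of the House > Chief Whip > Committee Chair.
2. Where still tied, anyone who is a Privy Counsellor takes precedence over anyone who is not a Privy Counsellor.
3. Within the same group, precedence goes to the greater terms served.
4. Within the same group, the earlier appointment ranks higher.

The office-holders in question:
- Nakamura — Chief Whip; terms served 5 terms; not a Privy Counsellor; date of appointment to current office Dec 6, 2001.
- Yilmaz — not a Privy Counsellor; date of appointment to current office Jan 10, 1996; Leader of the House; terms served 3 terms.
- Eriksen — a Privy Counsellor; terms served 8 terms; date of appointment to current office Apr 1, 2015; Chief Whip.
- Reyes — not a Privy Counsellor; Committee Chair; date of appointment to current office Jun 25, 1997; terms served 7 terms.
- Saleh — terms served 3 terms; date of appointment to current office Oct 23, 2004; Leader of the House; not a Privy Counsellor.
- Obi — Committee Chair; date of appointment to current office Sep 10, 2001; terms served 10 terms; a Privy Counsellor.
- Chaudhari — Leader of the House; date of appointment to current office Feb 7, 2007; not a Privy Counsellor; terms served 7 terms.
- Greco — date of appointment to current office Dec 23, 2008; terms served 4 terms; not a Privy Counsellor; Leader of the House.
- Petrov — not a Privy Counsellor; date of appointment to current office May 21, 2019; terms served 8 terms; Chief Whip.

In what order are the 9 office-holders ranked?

By parliamentary office: Chaudhari, Greco, Yilmaz and Saleh (Leader of the House); then Eriksen, Petrov and Nakamura (Chief Whip); then Obi and Reyes (Committee Chair).
Chaudhari, Greco, Yilmaz and Saleh are each not a Privy Counsellor, so the next rule applies.
Among Chaudhari, Greco, Yilmaz and Saleh, by terms served (higher first): Chaudhari (7 terms) before Greco (4 terms) before Yilmaz and Saleh (3 terms).
Among Yilmaz and Saleh, by date of appointment to current office (earlier first): Yilmaz (Jan 10, 1996) before Saleh (Oct 23, 2004).
Among Eriksen, Petrov and Nakamura, a Privy Counsellor before not a Privy Counsellor: Eriksen (a Privy Counsellor) before Petrov and Nakamura (not a Privy Counsellor).
Among Petrov and Nakamura, by terms served (higher first): Petrov (8 terms) before Nakamura (5 terms).
Among Obi and Reyes, a Privy Counsellor before not a Privy Counsellor: Obi (a Privy Counsellor) before Reyes (not a Privy Counsellor).
Full order: Chaudhari, Greco, Yilmaz, Saleh, Eriksen, Petrov, Nakamura, Obi, Reyes.

Chaudhari, Greco, Yilmaz, Saleh, Eriksen, Petrov, Nakamura, Obi, Reyes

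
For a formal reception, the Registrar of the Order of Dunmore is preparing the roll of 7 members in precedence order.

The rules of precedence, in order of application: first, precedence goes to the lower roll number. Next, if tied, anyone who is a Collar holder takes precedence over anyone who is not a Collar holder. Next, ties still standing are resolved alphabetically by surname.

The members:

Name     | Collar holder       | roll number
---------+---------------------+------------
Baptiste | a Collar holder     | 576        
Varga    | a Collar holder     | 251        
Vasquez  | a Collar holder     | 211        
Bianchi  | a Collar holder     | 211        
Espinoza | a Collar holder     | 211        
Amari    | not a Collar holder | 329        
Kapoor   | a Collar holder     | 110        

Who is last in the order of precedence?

Baptiste

By roll number (lower first): Kapoor (110); then Bianchi, Espinoza and Vasquez (each 211); then Varga (251); then Amari (329); then Baptiste (576).
Bianchi, Espinoza and Vasquez are each a Collar holder, so the next rule applies.
Among Bianchi, Espinoza and Vasquez, alphabetically by surname: Bianchi before Espinoza before Vasquez.
Order: Kapoor, Bianchi, Espinoza, Vasquez, Varga, Amari, Baptiste.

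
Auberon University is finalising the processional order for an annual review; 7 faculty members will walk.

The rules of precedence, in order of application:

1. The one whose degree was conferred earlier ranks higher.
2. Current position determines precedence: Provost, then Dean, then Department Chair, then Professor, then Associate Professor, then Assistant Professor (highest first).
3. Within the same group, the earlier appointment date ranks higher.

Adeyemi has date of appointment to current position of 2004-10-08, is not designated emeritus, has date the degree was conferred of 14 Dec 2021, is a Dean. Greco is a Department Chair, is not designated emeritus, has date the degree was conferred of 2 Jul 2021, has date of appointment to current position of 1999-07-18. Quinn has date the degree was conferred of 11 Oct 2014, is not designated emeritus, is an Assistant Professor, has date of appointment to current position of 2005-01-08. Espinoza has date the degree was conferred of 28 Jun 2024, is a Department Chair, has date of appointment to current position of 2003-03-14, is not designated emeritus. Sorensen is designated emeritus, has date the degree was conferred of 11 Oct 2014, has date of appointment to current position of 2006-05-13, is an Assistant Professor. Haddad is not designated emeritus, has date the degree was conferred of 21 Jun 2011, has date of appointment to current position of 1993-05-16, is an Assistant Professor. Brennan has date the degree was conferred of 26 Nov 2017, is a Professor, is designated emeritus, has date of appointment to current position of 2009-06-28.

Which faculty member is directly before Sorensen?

Quinn

By date the degree was conferred (earlier first): Haddad (21 Jun 2011); then Quinn and Sorensen (both 11 Oct 2014); then Brennan (26 Nov 2017); then Greco (2 Jul 2021); then Adeyemi (14 Dec 2021); then Espinoza (28 Jun 2024).
Quinn and Sorensen are each Assistant Professor, so the next rule applies.
Among Quinn and Sorensen, by date of appointment to current position (earlier first): Quinn (2005-01-08) before Sorensen (2006-05-13).
Order: Haddad, Quinn, Sorensen, Brennan, Greco, Adeyemi, Espinoza.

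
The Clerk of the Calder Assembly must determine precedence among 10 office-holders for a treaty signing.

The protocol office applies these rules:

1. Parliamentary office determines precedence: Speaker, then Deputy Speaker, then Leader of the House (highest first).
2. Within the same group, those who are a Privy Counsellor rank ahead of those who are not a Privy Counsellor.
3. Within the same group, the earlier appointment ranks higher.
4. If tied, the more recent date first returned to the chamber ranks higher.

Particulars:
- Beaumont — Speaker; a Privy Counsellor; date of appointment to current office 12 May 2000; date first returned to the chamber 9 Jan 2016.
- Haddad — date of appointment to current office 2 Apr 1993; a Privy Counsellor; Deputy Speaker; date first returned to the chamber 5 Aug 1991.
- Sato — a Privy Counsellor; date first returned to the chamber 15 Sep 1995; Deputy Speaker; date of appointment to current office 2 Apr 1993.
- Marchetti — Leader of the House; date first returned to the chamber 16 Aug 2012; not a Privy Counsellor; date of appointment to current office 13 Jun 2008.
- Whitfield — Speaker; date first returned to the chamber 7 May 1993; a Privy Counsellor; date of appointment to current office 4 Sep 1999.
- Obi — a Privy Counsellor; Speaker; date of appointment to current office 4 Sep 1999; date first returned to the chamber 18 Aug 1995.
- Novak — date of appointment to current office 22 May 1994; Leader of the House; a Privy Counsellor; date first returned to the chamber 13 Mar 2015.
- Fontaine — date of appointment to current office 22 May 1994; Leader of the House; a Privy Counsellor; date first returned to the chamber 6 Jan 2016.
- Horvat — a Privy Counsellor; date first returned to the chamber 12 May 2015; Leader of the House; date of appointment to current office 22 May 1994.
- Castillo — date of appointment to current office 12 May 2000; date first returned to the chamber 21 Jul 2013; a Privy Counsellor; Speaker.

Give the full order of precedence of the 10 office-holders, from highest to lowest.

Obi, Whitfield, Beaumont, Castillo, Sato, Haddad, Fontaine, Horvat, Novak, Marchetti

By parliamentary office: Obi, Whitfield, Beaumont and Castillo (Speaker); then Sato and Haddad (Deputy Speaker); then Fontaine, Horvat, Novak and Marchetti (Leader of the House).
Obi, Whitfield, Beaumont and Castillo are each a Privy Counsellor, so the next rule applies.
Among Obi, Whitfield, Beaumont and Castillo, by date of appointment to current office (earlier first): Obi and Whitfield (4 Sep 1999) before Beaumont and Castillo (12 May 2000).
Among Obi and Whitfield, by date first returned to the chamber (later first): Obi (18 Aug 1995) before Whitfield (7 May 1993).
Among Beaumont and Castillo, by date first returned to the chamber (later first): Beaumont (9 Jan 2016) before Castillo (21 Jul 2013).
Sato and Haddad are each a Privy Counsellor, so the next rule applies.
Sato and Haddad both have date of appointment to current office 2 Apr 1993, so the next rule applies.
Among Sato and Haddad, by date first returned to the chamber (later first): Sato (15 Sep 1995) before Haddad (5 Aug 1991).
Among Fontaine, Horvat, Novak and Marchetti, a Privy Counsellor before not a Privy Counsellor: Fontaine, Horvat and Novak (a Privy Counsellor) before Marchetti (not a Privy Counsellor).
Fontaine, Horvat and Novak all have date of appointment to current office 22 May 1994, so the next rule applies.
Among Fontaine, Horvat and Novak, by date first returned to the chamber (later first): Fontaine (6 Jan 2016) before Horvat (12 May 2015) before Novak (13 Mar 2015).
Full order: Obi, Whitfield, Beaumont, Castillo, Sato, Haddad, Fontaine, Horvat, Novak, Marchetti.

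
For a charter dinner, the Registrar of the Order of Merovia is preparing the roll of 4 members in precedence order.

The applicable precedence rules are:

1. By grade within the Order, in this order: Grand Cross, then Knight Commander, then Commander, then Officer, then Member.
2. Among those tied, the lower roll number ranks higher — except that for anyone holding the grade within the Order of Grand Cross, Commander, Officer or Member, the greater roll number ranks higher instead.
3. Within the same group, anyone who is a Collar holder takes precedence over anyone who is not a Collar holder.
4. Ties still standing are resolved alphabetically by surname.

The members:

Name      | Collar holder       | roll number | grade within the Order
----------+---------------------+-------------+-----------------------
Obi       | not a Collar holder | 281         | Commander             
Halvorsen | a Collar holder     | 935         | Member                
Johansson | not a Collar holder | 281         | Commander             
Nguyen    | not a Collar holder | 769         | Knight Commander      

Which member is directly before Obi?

Johansson

By grade within the Order: Nguyen (Knight Commander); then Johansson and Obi (Commander); then Halvorsen (Member).
Johansson and Obi both have roll number 281, so the next rule applies.
Johansson and Obi are each not a Collar holder, so the next rule applies.
Among Johansson and Obi, alphabetically by surname: Johansson before Obi.
Order: Nguyen, Johansson, Obi, Halvorsen.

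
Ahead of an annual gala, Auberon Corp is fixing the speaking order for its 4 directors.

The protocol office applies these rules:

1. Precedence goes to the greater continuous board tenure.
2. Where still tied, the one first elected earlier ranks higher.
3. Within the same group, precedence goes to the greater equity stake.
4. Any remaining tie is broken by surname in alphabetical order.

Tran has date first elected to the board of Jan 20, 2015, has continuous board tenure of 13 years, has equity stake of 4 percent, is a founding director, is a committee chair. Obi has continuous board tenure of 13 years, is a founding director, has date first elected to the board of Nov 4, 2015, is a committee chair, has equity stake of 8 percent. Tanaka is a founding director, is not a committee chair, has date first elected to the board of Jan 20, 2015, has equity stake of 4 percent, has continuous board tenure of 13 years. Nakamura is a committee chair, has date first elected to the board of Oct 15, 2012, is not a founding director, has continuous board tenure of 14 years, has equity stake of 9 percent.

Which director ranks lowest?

Obi

By continuous board tenure (higher first): Nakamura (14 years); then Tanaka, Tran and Obi (each 13 years).
Among Tanaka, Tran and Obi, by date first elected to the board (earlier first): Tanaka and Tran (Jan 20, 2015) before Obi (Nov 4, 2015).
Tanaka and Tran both have equity stake 4 percent, so the next rule applies.
Among Tanaka and Tran, alphabetically by surname: Tanaka before Tran.
Order: Nakamura, Tanaka, Tran, Obi.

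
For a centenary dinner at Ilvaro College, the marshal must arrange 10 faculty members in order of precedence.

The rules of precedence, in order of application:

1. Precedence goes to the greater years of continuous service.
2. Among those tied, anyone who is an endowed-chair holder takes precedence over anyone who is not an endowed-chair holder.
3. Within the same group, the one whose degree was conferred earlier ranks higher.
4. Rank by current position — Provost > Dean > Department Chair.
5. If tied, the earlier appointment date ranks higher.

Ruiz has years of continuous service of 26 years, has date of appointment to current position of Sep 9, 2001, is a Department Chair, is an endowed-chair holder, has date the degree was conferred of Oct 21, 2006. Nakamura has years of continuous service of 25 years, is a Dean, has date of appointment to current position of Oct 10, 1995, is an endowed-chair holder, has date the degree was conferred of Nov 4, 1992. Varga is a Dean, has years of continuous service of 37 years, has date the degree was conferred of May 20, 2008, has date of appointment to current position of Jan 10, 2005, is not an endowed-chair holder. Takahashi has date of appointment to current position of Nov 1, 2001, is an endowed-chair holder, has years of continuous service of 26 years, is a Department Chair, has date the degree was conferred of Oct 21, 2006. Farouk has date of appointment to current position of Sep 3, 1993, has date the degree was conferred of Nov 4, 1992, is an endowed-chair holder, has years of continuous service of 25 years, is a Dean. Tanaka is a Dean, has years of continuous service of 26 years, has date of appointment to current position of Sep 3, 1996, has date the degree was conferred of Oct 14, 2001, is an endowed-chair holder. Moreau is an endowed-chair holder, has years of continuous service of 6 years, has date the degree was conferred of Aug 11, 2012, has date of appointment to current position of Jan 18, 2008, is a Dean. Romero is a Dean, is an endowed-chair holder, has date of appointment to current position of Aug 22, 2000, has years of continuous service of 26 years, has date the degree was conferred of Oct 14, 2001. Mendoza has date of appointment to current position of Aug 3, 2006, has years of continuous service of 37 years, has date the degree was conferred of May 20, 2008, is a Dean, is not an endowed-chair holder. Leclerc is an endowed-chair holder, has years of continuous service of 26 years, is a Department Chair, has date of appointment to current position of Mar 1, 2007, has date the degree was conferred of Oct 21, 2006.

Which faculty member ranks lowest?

Moreau

By years of continuous service (higher first): Varga and Mendoza (both 37 years); then Tanaka, Romero, Ruiz, Takahashi and Leclerc (each 26 years); then Farouk and Nakamura (both 25 years); then Moreau (6 years).
Varga and Mendoza are each not an endowed-chair holder, so the next rule applies.
Varga and Mendoza both have date the degree was conferred May 20, 2008, so the next rule applies.
Varga and Mendoza are each Dean, so the next rule applies.
Among Varga and Mendoza, by date of appointment to current position (earlier first): Varga (Jan 10, 2005) before Mendoza (Aug 3, 2006).
Tanaka, Romero, Ruiz, Takahashi and Leclerc are each an endowed-chair holder, so the next rule applies.
Among Tanaka, Romero, Ruiz, Takahashi and Leclerc, by date the degree was conferred (earlier first): Tanaka and Romero (Oct 14, 2001) before Ruiz, Takahashi and Leclerc (Oct 21, 2006).
Tanaka and Romero are each Dean, so the next rule applies.
Among Tanaka and Romero, by date of appointment to current position (earlier first): Tanaka (Sep 3, 1996) before Romero (Aug 22, 2000).
Ruiz, Takahashi and Leclerc are each Department Chair, so the next rule applies.
Among Ruiz, Takahashi and Leclerc, by date of appointment to current position (earlier first): Ruiz (Sep 9, 2001) before Takahashi (Nov 1, 2001) before Leclerc (Mar 1, 2007).
Farouk and Nakamura are each an endowed-chair holder, so the next rule applies.
Farouk and Nakamura both have date the degree was conferred Nov 4, 1992, so the next rule applies.
Farouk and Nakamura are each Dean, so the next rule applies.
Among Farouk and Nakamura, by date of appointment to current position (earlier first): Farouk (Sep 3, 1993) before Nakamura (Oct 10, 1995).
Order: Varga, Mendoza, Tanaka, Romero, Ruiz, Takahashi, Leclerc, Farouk, Nakamura, Moreau.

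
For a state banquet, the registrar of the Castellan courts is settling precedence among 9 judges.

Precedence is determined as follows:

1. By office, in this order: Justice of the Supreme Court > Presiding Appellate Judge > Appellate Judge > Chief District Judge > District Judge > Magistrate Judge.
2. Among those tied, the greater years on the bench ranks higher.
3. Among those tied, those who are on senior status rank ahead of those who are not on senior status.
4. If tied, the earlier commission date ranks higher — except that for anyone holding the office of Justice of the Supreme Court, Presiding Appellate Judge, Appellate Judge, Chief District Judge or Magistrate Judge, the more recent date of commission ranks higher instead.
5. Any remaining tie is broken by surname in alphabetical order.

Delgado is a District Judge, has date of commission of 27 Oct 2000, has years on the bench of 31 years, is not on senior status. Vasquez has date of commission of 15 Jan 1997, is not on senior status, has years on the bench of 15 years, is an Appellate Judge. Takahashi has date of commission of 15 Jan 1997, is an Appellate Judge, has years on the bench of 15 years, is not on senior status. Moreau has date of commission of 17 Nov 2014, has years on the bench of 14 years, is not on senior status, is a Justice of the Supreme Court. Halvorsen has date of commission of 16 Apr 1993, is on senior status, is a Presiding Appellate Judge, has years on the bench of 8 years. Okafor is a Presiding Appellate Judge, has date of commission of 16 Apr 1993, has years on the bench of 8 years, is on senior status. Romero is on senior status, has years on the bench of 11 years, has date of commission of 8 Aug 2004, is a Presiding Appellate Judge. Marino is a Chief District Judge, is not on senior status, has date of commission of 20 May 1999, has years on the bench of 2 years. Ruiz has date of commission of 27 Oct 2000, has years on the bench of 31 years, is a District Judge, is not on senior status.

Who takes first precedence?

Moreau

By office: Moreau (Justice of the Supreme Court); then Romero, Halvorsen and Okafor (Presiding Appellate Judge); then Takahashi and Vasquez (Appellate Judge); then Marino (Chief District Judge); then Delgado and Ruiz (District Judge).
Among Romero, Halvorsen and Okafor, by years on the bench (higher first): Romero (11 years) before Halvorsen and Okafor (8 years).
Halvorsen and Okafor are each on senior status, so the next rule applies.
Halvorsen and Okafor both have date of commission 16 Apr 1993, so the next rule applies.
Among Halvorsen and Okafor, alphabetically by surname: Halvorsen before Okafor.
Takahashi and Vasquez both have years on the bench 15 years, so the next rule applies.
Takahashi and Vasquez are each not on senior status, so the next rule applies.
Takahashi and Vasquez both have date of commission 15 Jan 1997, so the next rule applies.
Among Takahashi and Vasquez, alphabetically by surname: Takahashi before Vasquez.
Delgado and Ruiz both have years on the bench 31 years, so the next rule applies.
Delgado and Ruiz are each not on senior status, so the next rule applies.
Delgado and Ruiz both have date of commission 27 Oct 2000, so the next rule applies.
Among Delgado and Ruiz, alphabetically by surname: Delgado before Ruiz.
Order: Moreau, Romero, Halvorsen, Okafor, Takahashi, Vasquez, Marino, Delgado, Ruiz.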